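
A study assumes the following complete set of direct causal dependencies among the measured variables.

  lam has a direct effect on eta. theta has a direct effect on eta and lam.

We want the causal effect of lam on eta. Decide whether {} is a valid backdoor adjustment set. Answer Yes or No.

Backdoor paths from lam to eta (paths whose first edge points into lam):
  P1: lam <- theta -> eta
Condition 1 (no descendant of lam in the set): holds — descendants of lam are {eta}; none are in {}.
Condition 2 (every backdoor path blocked by {}):
  P1: open — no interior node is in the conditioning set.
{} does not satisfy the backdoor criterion.

No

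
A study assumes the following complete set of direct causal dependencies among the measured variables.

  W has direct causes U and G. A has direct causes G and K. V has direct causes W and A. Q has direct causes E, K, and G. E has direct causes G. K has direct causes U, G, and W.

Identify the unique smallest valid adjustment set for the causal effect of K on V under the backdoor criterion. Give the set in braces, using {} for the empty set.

Variables eligible for adjustment (non-descendants of K, excluding K and V): {E, G, U, W}.
Backdoor paths from K to V:
  P1: K <- G -> W -> V
  P2: K <- G -> A -> V
  P3: K <- U -> W <- G -> A -> V
  P4: K <- U -> W -> V
  P5: K <- W <- G -> A -> V
  P6: K <- W -> V
The empty set is not sufficient: P1 (K <- G -> W -> V) has no collider blocking it and no conditioned non-collider, so it is open.
Try {G, W}:
  P1: blocked at fork node G ∈ conditioning set.
  P2: blocked at fork node G ∈ conditioning set.
  P3: blocked at fork node G ∈ conditioning set.
  P4: blocked at chain node W ∈ conditioning set.
  P5: blocked at chain node W ∈ conditioning set.
  P6: blocked at fork node W ∈ conditioning set.
{G, W} contains no descendant of K and blocks every backdoor path.
Every element of {G, W} is needed (dropping G leaves P2 open; dropping W leaves P4 open), so no proper subset is valid.
Among all size-2 subsets of the eligible variables, only {G, W} blocks every backdoor path, so it is the unique smallest valid adjustment set.

{G, W}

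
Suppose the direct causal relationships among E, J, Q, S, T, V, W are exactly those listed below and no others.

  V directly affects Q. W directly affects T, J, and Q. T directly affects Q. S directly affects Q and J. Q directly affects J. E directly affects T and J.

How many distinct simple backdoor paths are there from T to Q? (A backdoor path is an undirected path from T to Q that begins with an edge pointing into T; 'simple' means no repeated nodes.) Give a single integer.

6

A backdoor path from T to Q is any simple undirected path whose first edge points into T (i.e. leaves T via a parent).
Parents of T: {E, W}.
Enumerating:
  P1: T <- W -> Q
  P2: T <- W -> J <- S -> Q
  P3: T <- W -> J <- Q
  P4: T <- E -> J <- W -> Q
  P5: T <- E -> J <- S -> Q
  P6: T <- E -> J <- Q
That exhausts the simple backdoor paths. Count: 6.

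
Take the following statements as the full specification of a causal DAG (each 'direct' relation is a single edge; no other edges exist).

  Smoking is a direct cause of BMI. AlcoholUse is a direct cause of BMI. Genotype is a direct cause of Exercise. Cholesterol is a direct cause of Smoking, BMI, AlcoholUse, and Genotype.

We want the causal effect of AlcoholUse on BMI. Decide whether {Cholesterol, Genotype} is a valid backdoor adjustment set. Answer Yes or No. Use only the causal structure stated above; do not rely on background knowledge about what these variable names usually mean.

Yes

Backdoor paths from AlcoholUse to BMI (paths whose first edge points into AlcoholUse):
  P1: AlcoholUse <- Cholesterol -> Smoking -> BMI
  P2: AlcoholUse <- Cholesterol -> BMI
Condition 1 (no descendant of AlcoholUse in the set): holds — descendants of AlcoholUse are {BMI}; none are in {Cholesterol, Genotype}.
Condition 2 (every backdoor path blocked by {Cholesterol, Genotype}):
  P1: blocked at fork node Cholesterol ∈ conditioning set.
  P2: blocked at fork node Cholesterol ∈ conditioning set.
{Cholesterol, Genotype} satisfies the backdoor criterion.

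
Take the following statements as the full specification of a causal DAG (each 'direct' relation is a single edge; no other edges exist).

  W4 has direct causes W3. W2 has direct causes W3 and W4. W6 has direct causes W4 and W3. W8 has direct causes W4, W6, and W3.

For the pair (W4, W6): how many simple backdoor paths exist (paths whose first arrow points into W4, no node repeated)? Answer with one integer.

A backdoor path from W4 to W6 is any simple undirected path whose first edge points into W4 (i.e. leaves W4 via a parent).
Parents of W4: {W3}.
Enumerating:
  P1: W4 <- W3 -> W6
  P2: W4 <- W3 -> W8 <- W6
That exhausts the simple backdoor paths. Count: 2.

2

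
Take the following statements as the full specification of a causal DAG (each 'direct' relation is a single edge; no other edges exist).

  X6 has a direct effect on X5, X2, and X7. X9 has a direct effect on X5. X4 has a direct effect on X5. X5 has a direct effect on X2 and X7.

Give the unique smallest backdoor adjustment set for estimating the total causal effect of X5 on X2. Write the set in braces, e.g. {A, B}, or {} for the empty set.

{X6}

Variables eligible for adjustment (non-descendants of X5, excluding X5 and X2): {X4, X6, X9}.
Backdoor paths from X5 to X2:
  P1: X5 <- X6 -> X2
The empty set is not sufficient: P1 (X5 <- X6 -> X2) has no collider blocking it and no conditioned non-collider, so it is open.
Try {X6}:
  P1: blocked at fork node X6 ∈ conditioning set.
{X6} contains no descendant of X5 and blocks every backdoor path.
No other singleton works — e.g. {X4} leaves P1 open — so {X6} is the unique smallest valid adjustment set.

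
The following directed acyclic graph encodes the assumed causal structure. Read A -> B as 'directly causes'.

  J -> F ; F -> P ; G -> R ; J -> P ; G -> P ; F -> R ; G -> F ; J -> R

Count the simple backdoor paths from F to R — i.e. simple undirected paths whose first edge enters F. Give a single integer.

4

A backdoor path from F to R is any simple undirected path whose first edge points into F (i.e. leaves F via a parent).
Parents of F: {G, J}.
Enumerating:
  P1: F <- G -> P <- J -> R
  P2: F <- G -> R
  P3: F <- J -> P <- G -> R
  P4: F <- J -> R
That exhausts the simple backdoor paths. Count: 4.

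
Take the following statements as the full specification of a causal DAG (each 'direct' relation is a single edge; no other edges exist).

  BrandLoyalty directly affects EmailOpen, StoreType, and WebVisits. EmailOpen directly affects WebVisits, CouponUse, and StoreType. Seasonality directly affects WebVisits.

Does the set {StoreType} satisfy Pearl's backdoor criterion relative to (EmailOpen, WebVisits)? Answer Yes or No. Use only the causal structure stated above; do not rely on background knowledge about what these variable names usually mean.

No

Backdoor paths from EmailOpen to WebVisits (paths whose first edge points into EmailOpen):
  P1: EmailOpen <- BrandLoyalty -> WebVisits
Condition 1 (no descendant of EmailOpen in the set): FAILS — StoreType is a descendant of EmailOpen.
Condition 2 (every backdoor path blocked by {StoreType}):
  P1: open — no interior node is in the conditioning set.
{StoreType} does not satisfy the backdoor criterion.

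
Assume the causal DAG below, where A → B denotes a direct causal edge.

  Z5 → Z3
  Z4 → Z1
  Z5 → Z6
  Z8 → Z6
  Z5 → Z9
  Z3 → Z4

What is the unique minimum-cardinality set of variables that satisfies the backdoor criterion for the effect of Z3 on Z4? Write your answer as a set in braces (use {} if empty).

{}

Variables eligible for adjustment (non-descendants of Z3, excluding Z3 and Z4): {Z5, Z6, Z8, Z9}.
Backdoor paths from Z3 to Z4:
  (none)
With no backdoor paths the empty set already satisfies the criterion, and it is trivially minimal.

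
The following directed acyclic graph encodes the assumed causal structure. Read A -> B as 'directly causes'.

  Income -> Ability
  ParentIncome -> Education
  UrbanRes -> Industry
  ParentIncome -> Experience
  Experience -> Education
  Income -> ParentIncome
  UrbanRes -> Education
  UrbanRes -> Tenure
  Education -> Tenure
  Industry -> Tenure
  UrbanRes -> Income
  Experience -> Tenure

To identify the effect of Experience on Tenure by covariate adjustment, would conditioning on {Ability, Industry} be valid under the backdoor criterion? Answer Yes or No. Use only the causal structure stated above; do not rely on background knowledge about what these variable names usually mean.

Backdoor paths from Experience to Tenure (paths whose first edge points into Experience):
  P1: Experience <- ParentIncome <- Income <- UrbanRes -> Industry -> Tenure
  P2: Experience <- ParentIncome <- Income <- UrbanRes -> Education -> Tenure
  P3: Experience <- ParentIncome <- Income <- UrbanRes -> Tenure
  P4: Experience <- ParentIncome -> Education <- UrbanRes -> Industry -> Tenure
  P5: Experience <- ParentIncome -> Education <- UrbanRes -> Tenure
  P6: Experience <- ParentIncome -> Education -> Tenure
Condition 1 (no descendant of Experience in the set): holds — descendants of Experience are {Education, Tenure}; none are in {Ability, Industry}.
Condition 2 (every backdoor path blocked by {Ability, Industry}):
  P1: blocked at chain node Industry ∈ conditioning set.
  P2: open — no interior node is in the conditioning set.
  P3: open — no interior node is in the conditioning set.
  P4: blocked at collider Education (neither it nor any descendant is in the conditioning set).
  P5: blocked at collider Education (neither it nor any descendant is in the conditioning set).
  P6: open — no interior node is in the conditioning set.
{Ability, Industry} does not satisfy the backdoor criterion.

No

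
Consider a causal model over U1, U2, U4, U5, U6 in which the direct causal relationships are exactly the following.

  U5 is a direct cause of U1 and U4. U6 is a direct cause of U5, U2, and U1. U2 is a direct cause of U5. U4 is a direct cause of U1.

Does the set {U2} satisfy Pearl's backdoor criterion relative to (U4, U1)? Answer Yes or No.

No

Backdoor paths from U4 to U1 (paths whose first edge points into U4):
  P1: U4 <- U5 <- U6 -> U1
  P2: U4 <- U5 <- U2 <- U6 -> U1
  P3: U4 <- U5 -> U1
Condition 1 (no descendant of U4 in the set): holds — descendants of U4 are {U1}; none are in {U2}.
Condition 2 (every backdoor path blocked by {U2}):
  P1: open — no interior node is in the conditioning set.
  P2: blocked at chain node U2 ∈ conditioning set.
  P3: open — no interior node is in the conditioning set.
{U2} does not satisfy the backdoor criterion.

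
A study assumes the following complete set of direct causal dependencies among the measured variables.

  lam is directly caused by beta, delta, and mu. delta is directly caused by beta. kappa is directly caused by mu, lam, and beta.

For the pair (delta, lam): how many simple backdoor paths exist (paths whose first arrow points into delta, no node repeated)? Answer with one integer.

A backdoor path from delta to lam is any simple undirected path whose first edge points into delta (i.e. leaves delta via a parent).
Parents of delta: {beta}.
Enumerating:
  P1: delta <- beta -> lam
  P2: delta <- beta -> kappa <- mu -> lam
  P3: delta <- beta -> kappa <- lam
That exhausts the simple backdoor paths. Count: 3.

3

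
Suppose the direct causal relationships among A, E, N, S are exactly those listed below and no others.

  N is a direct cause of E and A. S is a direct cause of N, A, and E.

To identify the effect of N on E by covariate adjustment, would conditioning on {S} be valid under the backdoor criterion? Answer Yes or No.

Backdoor paths from N to E (paths whose first edge points into N):
  P1: N <- S -> E
Condition 1 (no descendant of N in the set): holds — descendants of N are {A, E}; none are in {S}.
Condition 2 (every backdoor path blocked by {S}):
  P1: blocked at fork node S ∈ conditioning set.
{S} satisfies the backdoor criterion.

Yes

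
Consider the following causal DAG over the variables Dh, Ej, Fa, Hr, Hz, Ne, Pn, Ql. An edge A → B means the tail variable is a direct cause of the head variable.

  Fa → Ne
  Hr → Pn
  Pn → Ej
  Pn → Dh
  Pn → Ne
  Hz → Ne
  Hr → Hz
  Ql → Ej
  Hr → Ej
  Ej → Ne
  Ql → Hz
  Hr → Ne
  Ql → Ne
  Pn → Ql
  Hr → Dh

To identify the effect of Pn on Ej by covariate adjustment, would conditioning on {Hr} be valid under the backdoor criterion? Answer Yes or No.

Backdoor paths from Pn to Ej (paths whose first edge points into Pn):
  P1: Pn <- Hr -> Ej
  P2: Pn <- Hr -> Hz <- Ql -> Ej
  P3: Pn <- Hr -> Hz <- Ql -> Ne <- Ej
  P4: Pn <- Hr -> Hz -> Ne <- Ql -> Ej
  P5: Pn <- Hr -> Hz -> Ne <- Ej
  P6: Pn <- Hr -> Ne <- Ql -> Ej
  P7: Pn <- Hr -> Ne <- Ej
  P8: Pn <- Hr -> Ne <- Hz <- Ql -> Ej
Condition 1 (no descendant of Pn in the set): holds — descendants of Pn are {Dh, Ej, Hz, Ne, Ql}; none are in {Hr}.
Condition 2 (every backdoor path blocked by {Hr}):
  P1: blocked at fork node Hr ∈ conditioning set.
  P2: blocked at fork node Hr ∈ conditioning set.
  P3: blocked at fork node Hr ∈ conditioning set.
  P4: blocked at fork node Hr ∈ conditioning set.
  P5: blocked at fork node Hr ∈ conditioning set.
  P6: blocked at fork node Hr ∈ conditioning set.
  P7: blocked at fork node Hr ∈ conditioning set.
  P8: blocked at fork node Hr ∈ conditioning set.
{Hr} satisfies the backdoor criterion.

Yes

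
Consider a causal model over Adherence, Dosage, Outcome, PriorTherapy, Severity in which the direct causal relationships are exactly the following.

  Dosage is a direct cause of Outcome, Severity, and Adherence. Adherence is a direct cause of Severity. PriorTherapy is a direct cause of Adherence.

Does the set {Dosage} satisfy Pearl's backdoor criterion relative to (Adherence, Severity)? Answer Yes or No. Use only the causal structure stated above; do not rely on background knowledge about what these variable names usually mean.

Backdoor paths from Adherence to Severity (paths whose first edge points into Adherence):
  P1: Adherence <- Dosage -> Severity
Condition 1 (no descendant of Adherence in the set): holds — descendants of Adherence are {Severity}; none are in {Dosage}.
Condition 2 (every backdoor path blocked by {Dosage}):
  P1: blocked at fork node Dosage ∈ conditioning set.
{Dosage} satisfies the backdoor criterion.

Yes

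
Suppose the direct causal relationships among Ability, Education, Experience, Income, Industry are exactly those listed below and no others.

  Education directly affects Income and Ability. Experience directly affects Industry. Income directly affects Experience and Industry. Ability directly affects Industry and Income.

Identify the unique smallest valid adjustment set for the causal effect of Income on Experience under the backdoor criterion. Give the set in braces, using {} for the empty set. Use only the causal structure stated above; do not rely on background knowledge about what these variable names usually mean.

{}

Variables eligible for adjustment (non-descendants of Income, excluding Income and Experience): {Ability, Education}.
Backdoor paths from Income to Experience:
  P1: Income <- Education -> Ability -> Industry <- Experience
  P2: Income <- Ability -> Industry <- Experience
Each backdoor path contains an unconditioned collider, so every path is already blocked with the empty conditioning set:
  P1: blocked at collider Industry (neither it nor any descendant is in the conditioning set).
  P2: blocked at collider Industry (neither it nor any descendant is in the conditioning set).
The empty set is therefore the unique smallest valid set.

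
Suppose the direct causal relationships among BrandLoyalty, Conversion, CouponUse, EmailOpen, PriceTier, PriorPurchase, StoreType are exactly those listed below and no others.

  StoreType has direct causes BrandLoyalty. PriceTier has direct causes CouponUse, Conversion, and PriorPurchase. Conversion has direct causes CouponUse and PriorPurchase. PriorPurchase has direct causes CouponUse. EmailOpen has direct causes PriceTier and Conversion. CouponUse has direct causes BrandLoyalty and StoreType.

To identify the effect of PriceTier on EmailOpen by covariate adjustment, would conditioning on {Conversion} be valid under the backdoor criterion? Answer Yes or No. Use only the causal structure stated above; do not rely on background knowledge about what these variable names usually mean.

Yes

Backdoor paths from PriceTier to EmailOpen (paths whose first edge points into PriceTier):
  P1: PriceTier <- CouponUse -> PriorPurchase -> Conversion -> EmailOpen
  P2: PriceTier <- CouponUse -> Conversion -> EmailOpen
  P3: PriceTier <- PriorPurchase <- CouponUse -> Conversion -> EmailOpen
  P4: PriceTier <- PriorPurchase -> Conversion -> EmailOpen
  P5: PriceTier <- Conversion -> EmailOpen
Condition 1 (no descendant of PriceTier in the set): holds — descendants of PriceTier are {EmailOpen}; none are in {Conversion}.
Condition 2 (every backdoor path blocked by {Conversion}):
  P1: blocked at chain node Conversion ∈ conditioning set.
  P2: blocked at chain node Conversion ∈ conditioning set.
  P3: blocked at chain node Conversion ∈ conditioning set.
  P4: blocked at chain node Conversion ∈ conditioning set.
  P5: blocked at fork node Conversion ∈ conditioning set.
{Conversion} satisfies the backdoor criterion.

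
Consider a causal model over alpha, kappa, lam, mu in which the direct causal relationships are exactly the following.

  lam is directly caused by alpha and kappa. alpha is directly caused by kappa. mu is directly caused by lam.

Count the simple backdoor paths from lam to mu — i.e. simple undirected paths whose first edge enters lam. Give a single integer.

A backdoor path from lam to mu is any simple undirected path whose first edge points into lam (i.e. leaves lam via a parent).
Parents of lam: {alpha, kappa}.
No simple path from any parent of lam reaches mu without revisiting lam, so there are no backdoor paths.

0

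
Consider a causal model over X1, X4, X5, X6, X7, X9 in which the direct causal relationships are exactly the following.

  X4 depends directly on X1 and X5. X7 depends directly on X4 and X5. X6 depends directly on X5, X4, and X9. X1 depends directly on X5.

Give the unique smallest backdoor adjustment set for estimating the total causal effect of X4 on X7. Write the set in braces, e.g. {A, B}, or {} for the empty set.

Variables eligible for adjustment (non-descendants of X4, excluding X4 and X7): {X1, X5, X9}.
Backdoor paths from X4 to X7:
  P1: X4 <- X5 -> X7
  P2: X4 <- X1 <- X5 -> X7
The empty set is not sufficient: P1 (X4 <- X5 -> X7) has no collider blocking it and no conditioned non-collider, so it is open.
Try {X5}:
  P1: blocked at fork node X5 ∈ conditioning set.
  P2: blocked at fork node X5 ∈ conditioning set.
{X5} contains no descendant of X4 and blocks every backdoor path.
No other singleton works — e.g. {X9} leaves P1 open — so {X5} is the unique smallest valid adjustment set.

{X5}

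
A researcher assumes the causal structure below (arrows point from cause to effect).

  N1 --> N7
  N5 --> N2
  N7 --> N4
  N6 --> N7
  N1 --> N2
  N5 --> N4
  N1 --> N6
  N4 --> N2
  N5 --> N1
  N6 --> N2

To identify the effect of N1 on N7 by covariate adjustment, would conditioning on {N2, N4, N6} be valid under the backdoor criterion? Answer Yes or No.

No

Backdoor paths from N1 to N7 (paths whose first edge points into N1):
  P1: N1 <- N5 -> N4 <- N7
  P2: N1 <- N5 -> N4 -> N2 <- N6 -> N7
  P3: N1 <- N5 -> N2 <- N6 -> N7
  P4: N1 <- N5 -> N2 <- N4 <- N7
Condition 1 (no descendant of N1 in the set): FAILS — N2, N4, and N6 are descendants of N1.
Condition 2 (every backdoor path blocked by {N2, N4, N6}):
  P1: open — collider(s) N4 are conditioned on (or have a conditioned descendant) and no non-collider on the path is in the set.
  P2: blocked at chain node N4 ∈ conditioning set.
  P3: blocked at fork node N6 ∈ conditioning set.
  P4: blocked at chain node N4 ∈ conditioning set.
{N2, N4, N6} does not satisfy the backdoor criterion.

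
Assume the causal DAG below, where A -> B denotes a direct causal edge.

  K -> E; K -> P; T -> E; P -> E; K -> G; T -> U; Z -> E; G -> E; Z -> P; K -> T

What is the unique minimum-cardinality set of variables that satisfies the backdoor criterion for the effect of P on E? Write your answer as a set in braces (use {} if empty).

{K, Z}

Variables eligible for adjustment (non-descendants of P, excluding P and E): {G, K, T, U, Z}.
Backdoor paths from P to E:
  P1: P <- Z -> E
  P2: P <- K -> T -> E
  P3: P <- K -> G -> E
  P4: P <- K -> E
The empty set is not sufficient: P1 (P <- Z -> E) has no collider blocking it and no conditioned non-collider, so it is open.
Try {K, Z}:
  P1: blocked at fork node Z ∈ conditioning set.
  P2: blocked at fork node K ∈ conditioning set.
  P3: blocked at fork node K ∈ conditioning set.
  P4: blocked at fork node K ∈ conditioning set.
{K, Z} contains no descendant of P and blocks every backdoor path.
Every element of {K, Z} is needed (dropping K leaves P2 open; dropping Z leaves P1 open), so no proper subset is valid.
Among all size-2 subsets of the eligible variables, only {K, Z} blocks every backdoor path, so it is the unique smallest valid adjustment set.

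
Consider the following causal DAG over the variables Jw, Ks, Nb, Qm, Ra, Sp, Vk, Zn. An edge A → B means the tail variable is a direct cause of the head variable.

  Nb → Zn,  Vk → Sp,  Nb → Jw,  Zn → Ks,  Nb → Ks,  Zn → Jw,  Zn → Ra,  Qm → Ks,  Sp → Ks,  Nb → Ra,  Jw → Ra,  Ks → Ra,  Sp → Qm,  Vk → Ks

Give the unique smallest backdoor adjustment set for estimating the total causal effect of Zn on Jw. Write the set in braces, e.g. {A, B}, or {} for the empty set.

{Nb}

Variables eligible for adjustment (non-descendants of Zn, excluding Zn and Jw): {Nb, Qm, Sp, Vk}.
Backdoor paths from Zn to Jw:
  P1: Zn <- Nb -> Jw
  P2: Zn <- Nb -> Ks -> Ra <- Jw
  P3: Zn <- Nb -> Ra <- Jw
The empty set is not sufficient: P1 (Zn <- Nb -> Jw) has no collider blocking it and no conditioned non-collider, so it is open.
Try {Nb}:
  P1: blocked at fork node Nb ∈ conditioning set.
  P2: blocked at fork node Nb ∈ conditioning set.
  P3: blocked at fork node Nb ∈ conditioning set.
{Nb} contains no descendant of Zn and blocks every backdoor path.
No other singleton works — e.g. {Vk} leaves P1 open — so {Nb} is the unique smallest valid adjustment set.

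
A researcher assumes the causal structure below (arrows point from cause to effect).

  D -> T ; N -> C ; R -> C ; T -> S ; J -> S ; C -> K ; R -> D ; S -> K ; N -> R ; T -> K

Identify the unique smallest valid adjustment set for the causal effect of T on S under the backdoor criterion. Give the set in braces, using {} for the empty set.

Variables eligible for adjustment (non-descendants of T, excluding T and S): {C, D, J, N, R}.
Backdoor paths from T to S:
  P1: T <- D <- R <- N -> C -> K <- S
  P2: T <- D <- R -> C -> K <- S
Each backdoor path contains an unconditioned collider, so every path is already blocked with the empty conditioning set:
  P1: blocked at collider K (neither it nor any descendant is in the conditioning set).
  P2: blocked at collider K (neither it nor any descendant is in the conditioning set).
The empty set is therefore the unique smallest valid set.

{}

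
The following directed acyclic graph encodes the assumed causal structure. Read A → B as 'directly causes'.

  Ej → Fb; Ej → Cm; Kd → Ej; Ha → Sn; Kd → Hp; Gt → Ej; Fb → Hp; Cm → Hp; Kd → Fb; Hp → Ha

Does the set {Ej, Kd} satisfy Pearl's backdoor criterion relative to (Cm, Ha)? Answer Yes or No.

Yes

Backdoor paths from Cm to Ha (paths whose first edge points into Cm):
  P1: Cm <- Ej <- Kd -> Fb -> Hp -> Ha
  P2: Cm <- Ej <- Kd -> Hp -> Ha
  P3: Cm <- Ej -> Fb <- Kd -> Hp -> Ha
  P4: Cm <- Ej -> Fb -> Hp -> Ha
Condition 1 (no descendant of Cm in the set): holds — descendants of Cm are {Ha, Hp, Sn}; none are in {Ej, Kd}.
Condition 2 (every backdoor path blocked by {Ej, Kd}):
  P1: blocked at chain node Ej ∈ conditioning set.
  P2: blocked at chain node Ej ∈ conditioning set.
  P3: blocked at fork node Ej ∈ conditioning set.
  P4: blocked at fork node Ej ∈ conditioning set.
{Ej, Kd} satisfies the backdoor criterion.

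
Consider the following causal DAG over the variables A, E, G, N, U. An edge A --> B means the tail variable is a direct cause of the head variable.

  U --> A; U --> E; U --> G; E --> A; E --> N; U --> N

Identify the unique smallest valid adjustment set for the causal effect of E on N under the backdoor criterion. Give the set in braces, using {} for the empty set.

{U}

Variables eligible for adjustment (non-descendants of E, excluding E and N): {G, U}.
Backdoor paths from E to N:
  P1: E <- U -> N
The empty set is not sufficient: P1 (E <- U -> N) has no collider blocking it and no conditioned non-collider, so it is open.
Try {U}:
  P1: blocked at fork node U ∈ conditioning set.
{U} contains no descendant of E and blocks every backdoor path.
No other singleton works — e.g. {G} leaves P1 open — so {U} is the unique smallest valid adjustment set.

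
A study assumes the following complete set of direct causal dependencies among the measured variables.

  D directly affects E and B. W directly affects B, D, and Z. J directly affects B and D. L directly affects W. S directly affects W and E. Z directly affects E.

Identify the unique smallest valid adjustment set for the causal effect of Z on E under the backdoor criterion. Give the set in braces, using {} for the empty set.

Variables eligible for adjustment (non-descendants of Z, excluding Z and E): {B, D, J, L, S, W}.
Backdoor paths from Z to E:
  P1: Z <- W <- S -> E
  P2: Z <- W -> D -> E
  P3: Z <- W -> B <- J -> D -> E
  P4: Z <- W -> B <- D -> E
The empty set is not sufficient: P1 (Z <- W <- S -> E) has no collider blocking it and no conditioned non-collider, so it is open.
Try {W}:
  P1: blocked at chain node W ∈ conditioning set.
  P2: blocked at fork node W ∈ conditioning set.
  P3: blocked at fork node W ∈ conditioning set.
  P4: blocked at fork node W ∈ conditioning set.
{W} contains no descendant of Z and blocks every backdoor path.
No other singleton works — e.g. {S} leaves P2 open — so {W} is the unique smallest valid adjustment set.

{W}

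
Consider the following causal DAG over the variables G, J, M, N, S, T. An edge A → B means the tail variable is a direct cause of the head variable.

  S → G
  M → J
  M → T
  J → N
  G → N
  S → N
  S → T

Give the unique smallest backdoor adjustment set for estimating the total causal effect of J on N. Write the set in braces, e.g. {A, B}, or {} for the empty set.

{}

Variables eligible for adjustment (non-descendants of J, excluding J and N): {G, M, S, T}.
Backdoor paths from J to N:
  P1: J <- M -> T <- S -> G -> N
  P2: J <- M -> T <- S -> N
Each backdoor path contains an unconditioned collider, so every path is already blocked with the empty conditioning set:
  P1: blocked at collider T (neither it nor any descendant is in the conditioning set).
  P2: blocked at collider T (neither it nor any descendant is in the conditioning set).
The empty set is therefore the unique smallest valid set.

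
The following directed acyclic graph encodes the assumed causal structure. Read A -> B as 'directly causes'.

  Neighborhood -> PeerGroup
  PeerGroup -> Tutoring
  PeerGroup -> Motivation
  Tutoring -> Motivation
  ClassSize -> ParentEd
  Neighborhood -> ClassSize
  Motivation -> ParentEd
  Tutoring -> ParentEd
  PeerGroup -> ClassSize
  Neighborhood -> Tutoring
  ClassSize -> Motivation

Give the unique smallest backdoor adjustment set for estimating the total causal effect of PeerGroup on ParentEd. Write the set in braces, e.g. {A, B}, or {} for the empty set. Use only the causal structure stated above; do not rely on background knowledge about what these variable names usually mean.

{Neighborhood}

Variables eligible for adjustment (non-descendants of PeerGroup, excluding PeerGroup and ParentEd): {Neighborhood}.
Backdoor paths from PeerGroup to ParentEd:
  P1: PeerGroup <- Neighborhood -> Tutoring -> Motivation <- ClassSize -> ParentEd
  P2: PeerGroup <- Neighborhood -> Tutoring -> Motivation -> ParentEd
  P3: PeerGroup <- Neighborhood -> Tutoring -> ParentEd
  P4: PeerGroup <- Neighborhood -> ClassSize -> Motivation <- Tutoring -> ParentEd
  P5: PeerGroup <- Neighborhood -> ClassSize -> Motivation -> ParentEd
  P6: PeerGroup <- Neighborhood -> ClassSize -> ParentEd
The empty set is not sufficient: P2 (PeerGroup <- Neighborhood -> Tutoring -> Motivation -> ParentEd) has no collider blocking it and no conditioned non-collider, so it is open.
Try {Neighborhood}:
  P1: blocked at fork node Neighborhood ∈ conditioning set.
  P2: blocked at fork node Neighborhood ∈ conditioning set.
  P3: blocked at fork node Neighborhood ∈ conditioning set.
  P4: blocked at fork node Neighborhood ∈ conditioning set.
  P5: blocked at fork node Neighborhood ∈ conditioning set.
  P6: blocked at fork node Neighborhood ∈ conditioning set.
{Neighborhood} contains no descendant of PeerGroup and blocks every backdoor path.
{Neighborhood} is the unique smallest valid adjustment set.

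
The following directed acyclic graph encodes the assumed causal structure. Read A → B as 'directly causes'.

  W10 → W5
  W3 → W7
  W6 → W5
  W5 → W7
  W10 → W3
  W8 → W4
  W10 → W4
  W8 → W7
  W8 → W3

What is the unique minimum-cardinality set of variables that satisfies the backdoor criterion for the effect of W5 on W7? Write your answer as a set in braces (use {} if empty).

Variables eligible for adjustment (non-descendants of W5, excluding W5 and W7): {W10, W3, W4, W6, W8}.
Backdoor paths from W5 to W7:
  P1: W5 <- W10 -> W3 <- W8 -> W7
  P2: W5 <- W10 -> W3 -> W7
  P3: W5 <- W10 -> W4 <- W8 -> W3 -> W7
  P4: W5 <- W10 -> W4 <- W8 -> W7
The empty set is not sufficient: P2 (W5 <- W10 -> W3 -> W7) has no collider blocking it and no conditioned non-collider, so it is open.
Try {W10}:
  P1: blocked at fork node W10 ∈ conditioning set.
  P2: blocked at fork node W10 ∈ conditioning set.
  P3: blocked at fork node W10 ∈ conditioning set.
  P4: blocked at fork node W10 ∈ conditioning set.
{W10} contains no descendant of W5 and blocks every backdoor path.
No other singleton works — e.g. {W8} leaves P2 open — so {W10} is the unique smallest valid adjustment set.

{W10}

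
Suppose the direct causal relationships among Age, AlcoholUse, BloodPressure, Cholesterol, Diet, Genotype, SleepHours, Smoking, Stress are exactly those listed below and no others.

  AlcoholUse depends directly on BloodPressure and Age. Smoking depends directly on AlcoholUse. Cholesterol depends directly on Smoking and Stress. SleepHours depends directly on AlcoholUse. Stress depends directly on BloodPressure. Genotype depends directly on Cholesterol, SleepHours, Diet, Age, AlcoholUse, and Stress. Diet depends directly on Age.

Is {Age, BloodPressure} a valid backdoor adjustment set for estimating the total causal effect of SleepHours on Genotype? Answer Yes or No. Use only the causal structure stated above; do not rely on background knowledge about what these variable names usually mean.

Backdoor paths from SleepHours to Genotype (paths whose first edge points into SleepHours):
  P1: SleepHours <- AlcoholUse <- BloodPressure -> Stress -> Cholesterol -> Genotype
  P2: SleepHours <- AlcoholUse <- BloodPressure -> Stress -> Genotype
  P3: SleepHours <- AlcoholUse <- Age -> Diet -> Genotype
  P4: SleepHours <- AlcoholUse <- Age -> Genotype
  P5: SleepHours <- AlcoholUse -> Smoking -> Cholesterol <- Stress -> Genotype
  P6: SleepHours <- AlcoholUse -> Smoking -> Cholesterol -> Genotype
  P7: SleepHours <- AlcoholUse -> Genotype
Condition 1 (no descendant of SleepHours in the set): holds — descendants of SleepHours are {Genotype}; none are in {Age, BloodPressure}.
Condition 2 (every backdoor path blocked by {Age, BloodPressure}):
  P1: blocked at fork node BloodPressure ∈ conditioning set.
  P2: blocked at fork node BloodPressure ∈ conditioning set.
  P3: blocked at fork node Age ∈ conditioning set.
  P4: blocked at fork node Age ∈ conditioning set.
  P5: blocked at collider Cholesterol (neither it nor any descendant is in the conditioning set).
  P6: open — no interior node is in the conditioning set.
  P7: open — no interior node is in the conditioning set.
{Age, BloodPressure} does not satisfy the backdoor criterion.

No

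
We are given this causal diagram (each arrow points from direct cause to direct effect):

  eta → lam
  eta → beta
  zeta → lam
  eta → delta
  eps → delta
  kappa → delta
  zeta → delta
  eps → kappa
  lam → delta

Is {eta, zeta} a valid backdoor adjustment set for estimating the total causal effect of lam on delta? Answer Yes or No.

Yes

Backdoor paths from lam to delta (paths whose first edge points into lam):
  P1: lam <- eta -> delta
  P2: lam <- zeta -> delta
Condition 1 (no descendant of lam in the set): holds — descendants of lam are {delta}; none are in {eta, zeta}.
Condition 2 (every backdoor path blocked by {eta, zeta}):
  P1: blocked at fork node eta ∈ conditioning set.
  P2: blocked at fork node zeta ∈ conditioning set.
{eta, zeta} satisfies the backdoor criterion.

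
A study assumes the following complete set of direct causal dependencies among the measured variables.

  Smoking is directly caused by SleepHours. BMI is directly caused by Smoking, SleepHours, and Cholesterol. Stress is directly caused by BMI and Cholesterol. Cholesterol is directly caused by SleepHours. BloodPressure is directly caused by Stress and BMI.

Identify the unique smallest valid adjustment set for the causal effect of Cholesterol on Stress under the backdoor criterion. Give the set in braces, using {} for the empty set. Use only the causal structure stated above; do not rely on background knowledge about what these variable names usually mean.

Variables eligible for adjustment (non-descendants of Cholesterol, excluding Cholesterol and Stress): {SleepHours, Smoking}.
Backdoor paths from Cholesterol to Stress:
  P1: Cholesterol <- SleepHours -> Smoking -> BMI -> Stress
  P2: Cholesterol <- SleepHours -> Smoking -> BMI -> BloodPressure <- Stress
  P3: Cholesterol <- SleepHours -> BMI -> Stress
  P4: Cholesterol <- SleepHours -> BMI -> BloodPressure <- Stress
The empty set is not sufficient: P1 (Cholesterol <- SleepHours -> Smoking -> BMI -> Stress) has no collider blocking it and no conditioned non-collider, so it is open.
Try {SleepHours}:
  P1: blocked at fork node SleepHours ∈ conditioning set.
  P2: blocked at fork node SleepHours ∈ conditioning set.
  P3: blocked at fork node SleepHours ∈ conditioning set.
  P4: blocked at fork node SleepHours ∈ conditioning set.
{SleepHours} contains no descendant of Cholesterol and blocks every backdoor path.
No other singleton works — e.g. {Smoking} leaves P3 open — so {SleepHours} is the unique smallest valid adjustment set.

{SleepHours}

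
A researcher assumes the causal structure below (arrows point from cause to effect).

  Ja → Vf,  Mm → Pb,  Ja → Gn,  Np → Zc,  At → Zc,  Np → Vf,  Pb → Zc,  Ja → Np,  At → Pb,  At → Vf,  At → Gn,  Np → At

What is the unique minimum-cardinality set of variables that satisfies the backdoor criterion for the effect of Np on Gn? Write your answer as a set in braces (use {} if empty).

Variables eligible for adjustment (non-descendants of Np, excluding Np and Gn): {Ja, Mm}.
Backdoor paths from Np to Gn:
  P1: Np <- Ja -> Gn
  P2: Np <- Ja -> Vf <- At -> Gn
The empty set is not sufficient: P1 (Np <- Ja -> Gn) has no collider blocking it and no conditioned non-collider, so it is open.
Try {Ja}:
  P1: blocked at fork node Ja ∈ conditioning set.
  P2: blocked at fork node Ja ∈ conditioning set.
{Ja} contains no descendant of Np and blocks every backdoor path.
No other singleton works — e.g. {Mm} leaves P1 open — so {Ja} is the unique smallest valid adjustment set.

{Ja}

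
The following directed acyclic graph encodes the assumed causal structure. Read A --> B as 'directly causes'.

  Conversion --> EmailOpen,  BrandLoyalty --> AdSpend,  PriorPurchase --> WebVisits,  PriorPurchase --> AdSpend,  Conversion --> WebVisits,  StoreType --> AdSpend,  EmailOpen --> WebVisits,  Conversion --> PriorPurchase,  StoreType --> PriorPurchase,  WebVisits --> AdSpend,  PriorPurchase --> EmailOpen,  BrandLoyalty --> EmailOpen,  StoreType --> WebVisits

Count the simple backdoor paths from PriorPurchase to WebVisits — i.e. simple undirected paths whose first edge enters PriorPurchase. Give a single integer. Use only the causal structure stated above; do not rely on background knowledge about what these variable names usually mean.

A backdoor path from PriorPurchase to WebVisits is any simple undirected path whose first edge points into PriorPurchase (i.e. leaves PriorPurchase via a parent).
Parents of PriorPurchase: {Conversion, StoreType}.
Enumerating:
  P1: PriorPurchase <- StoreType -> WebVisits
  P2: PriorPurchase <- StoreType -> AdSpend <- BrandLoyalty -> EmailOpen <- Conversion -> WebVisits
  P3: PriorPurchase <- StoreType -> AdSpend <- BrandLoyalty -> EmailOpen -> WebVisits
  P4: PriorPurchase <- StoreType -> AdSpend <- WebVisits
  P5: PriorPurchase <- Conversion -> EmailOpen <- BrandLoyalty -> AdSpend <- StoreType -> WebVisits
  P6: PriorPurchase <- Conversion -> EmailOpen <- BrandLoyalty -> AdSpend <- WebVisits
  P7: PriorPurchase <- Conversion -> EmailOpen -> WebVisits
  P8: PriorPurchase <- Conversion -> WebVisits
That exhausts the simple backdoor paths. Count: 8.

8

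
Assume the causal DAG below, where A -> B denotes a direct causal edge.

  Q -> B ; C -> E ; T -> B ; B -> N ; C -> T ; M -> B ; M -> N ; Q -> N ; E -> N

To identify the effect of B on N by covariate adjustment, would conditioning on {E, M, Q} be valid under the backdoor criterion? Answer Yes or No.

Backdoor paths from B to N (paths whose first edge points into B):
  P1: B <- M -> N
  P2: B <- Q -> N
  P3: B <- T <- C -> E -> N
Condition 1 (no descendant of B in the set): holds — descendants of B are {N}; none are in {E, M, Q}.
Condition 2 (every backdoor path blocked by {E, M, Q}):
  P1: blocked at fork node M ∈ conditioning set.
  P2: blocked at fork node Q ∈ conditioning set.
  P3: blocked at chain node E ∈ conditioning set.
{E, M, Q} satisfies the backdoor criterion.

Yes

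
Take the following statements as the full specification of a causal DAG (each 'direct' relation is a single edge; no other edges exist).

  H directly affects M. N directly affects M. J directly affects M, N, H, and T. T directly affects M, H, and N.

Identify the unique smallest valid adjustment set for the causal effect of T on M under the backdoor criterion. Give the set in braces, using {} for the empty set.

{J}

Variables eligible for adjustment (non-descendants of T, excluding T and M): {J}.
Backdoor paths from T to M:
  P1: T <- J -> H -> M
  P2: T <- J -> N -> M
  P3: T <- J -> M
The empty set is not sufficient: P1 (T <- J -> H -> M) has no collider blocking it and no conditioned non-collider, so it is open.
Try {J}:
  P1: blocked at fork node J ∈ conditioning set.
  P2: blocked at fork node J ∈ conditioning set.
  P3: blocked at fork node J ∈ conditioning set.
{J} contains no descendant of T and blocks every backdoor path.
{J} is the unique smallest valid adjustment set.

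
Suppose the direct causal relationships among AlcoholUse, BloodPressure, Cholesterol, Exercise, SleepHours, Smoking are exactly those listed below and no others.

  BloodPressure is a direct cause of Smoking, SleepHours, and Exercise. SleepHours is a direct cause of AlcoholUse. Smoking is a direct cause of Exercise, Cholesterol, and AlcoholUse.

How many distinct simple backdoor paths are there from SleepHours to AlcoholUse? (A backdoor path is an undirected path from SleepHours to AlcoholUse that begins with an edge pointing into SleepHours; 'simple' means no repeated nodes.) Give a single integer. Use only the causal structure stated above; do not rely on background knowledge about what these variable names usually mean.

A backdoor path from SleepHours to AlcoholUse is any simple undirected path whose first edge points into SleepHours (i.e. leaves SleepHours via a parent).
Parents of SleepHours: {BloodPressure}.
Enumerating:
  P1: SleepHours <- BloodPressure -> Smoking -> AlcoholUse
  P2: SleepHours <- BloodPressure -> Exercise <- Smoking -> AlcoholUse
That exhausts the simple backdoor paths. Count: 2.

2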